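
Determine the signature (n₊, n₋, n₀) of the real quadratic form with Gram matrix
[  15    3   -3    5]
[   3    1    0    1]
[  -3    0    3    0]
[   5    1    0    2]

step 0: pivot 15 → sign +
step 1: pivot 2/5 → sign +
step 2: pivot 3/2 → sign +
step 3: pivot -1/3 → sign −
signature = (3, 1, 0)

Answer: (3, 1, 0)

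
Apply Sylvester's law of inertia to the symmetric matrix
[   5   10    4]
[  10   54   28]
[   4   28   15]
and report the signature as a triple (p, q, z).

step 0: pivot 5 → sign +
step 1: pivot 34 → sign +
step 2: pivot 3/85 → sign +
signature = (3, 0, 0)

Answer: (3, 0, 0)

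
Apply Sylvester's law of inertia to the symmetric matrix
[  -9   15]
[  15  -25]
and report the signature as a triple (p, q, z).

step 0: pivot -9 → sign −
step 1: row/col 1 already zero → sign 0
signature = (0, 1, 1)

Answer: (0, 1, 1)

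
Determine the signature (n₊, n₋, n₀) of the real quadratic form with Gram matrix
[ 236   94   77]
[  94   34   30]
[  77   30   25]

Answer: (2, 1, 0)

Derivation:
step 0: pivot 236 → sign +
step 1: pivot -203/59 → sign −
step 2: pivot 3/406 → sign +
signature = (2, 1, 0)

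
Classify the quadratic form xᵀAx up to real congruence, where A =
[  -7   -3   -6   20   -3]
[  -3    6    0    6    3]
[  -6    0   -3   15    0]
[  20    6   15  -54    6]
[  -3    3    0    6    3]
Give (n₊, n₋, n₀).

Answer: (4, 1, 0)

Derivation:
step 0: pivot -7 → sign −
step 1: pivot 51/7 → sign +
step 2: pivot 21/17 → sign +
step 3: pivot 1 → sign +
step 4: pivot 6/7 → sign +
signature = (4, 1, 0)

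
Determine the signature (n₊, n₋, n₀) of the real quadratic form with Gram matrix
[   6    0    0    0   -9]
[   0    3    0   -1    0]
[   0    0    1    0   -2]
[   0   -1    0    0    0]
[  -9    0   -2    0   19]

Answer: (4, 1, 0)

Derivation:
step 0: pivot 6 → sign +
step 1: pivot 3 → sign +
step 2: pivot 1 → sign +
step 3: pivot -1/3 → sign −
step 4: pivot 3/2 → sign +
signature = (4, 1, 0)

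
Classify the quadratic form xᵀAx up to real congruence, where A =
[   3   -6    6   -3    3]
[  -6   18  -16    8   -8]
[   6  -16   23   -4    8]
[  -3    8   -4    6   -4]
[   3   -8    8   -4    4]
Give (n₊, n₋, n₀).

Answer: (4, 1, 0)

Derivation:
step 0: pivot 3 → sign +
step 1: pivot 6 → sign +
step 2: pivot 25/3 → sign +
step 3: pivot 1 → sign +
step 4: pivot -2/25 → sign −
signature = (4, 1, 0)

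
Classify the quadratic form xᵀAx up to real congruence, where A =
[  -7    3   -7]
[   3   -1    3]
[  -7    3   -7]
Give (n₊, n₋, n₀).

step 0: pivot -7 → sign −
step 1: pivot 2/7 → sign +
step 2: row/col 2 already zero → sign 0
signature = (1, 1, 1)

Answer: (1, 1, 1)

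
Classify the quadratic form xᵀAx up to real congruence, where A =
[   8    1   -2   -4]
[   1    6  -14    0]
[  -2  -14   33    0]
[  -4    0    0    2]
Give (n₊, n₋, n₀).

step 0: pivot 8 → sign +
step 1: pivot 47/8 → sign +
step 2: pivot 15/47 → sign +
step 3: pivot -2/15 → sign −
signature = (3, 1, 0)

Answer: (3, 1, 0)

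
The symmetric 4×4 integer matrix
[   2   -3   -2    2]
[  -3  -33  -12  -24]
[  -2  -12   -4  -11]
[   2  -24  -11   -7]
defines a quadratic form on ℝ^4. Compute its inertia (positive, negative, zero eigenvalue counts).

Answer: (2, 2, 0)

Derivation:
step 0: pivot 2 → sign +
step 1: pivot -75/2 → sign −
step 2: pivot 69/25 → sign +
step 3: pivot -3/23 → sign −
signature = (2, 2, 0)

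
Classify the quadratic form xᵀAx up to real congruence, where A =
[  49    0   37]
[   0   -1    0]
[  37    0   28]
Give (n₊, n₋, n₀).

step 0: pivot 49 → sign +
step 1: pivot -1 → sign −
step 2: pivot 3/49 → sign +
signature = (2, 1, 0)

Answer: (2, 1, 0)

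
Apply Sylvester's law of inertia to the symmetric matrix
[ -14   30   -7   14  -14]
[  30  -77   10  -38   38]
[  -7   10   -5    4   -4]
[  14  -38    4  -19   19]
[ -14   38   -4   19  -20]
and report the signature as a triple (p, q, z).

Answer: (1, 4, 0)

Derivation:
step 0: pivot -14 → sign −
step 1: pivot -89/7 → sign −
step 2: pivot 83/178 → sign +
step 3: pivot -1/83 → sign −
step 4: pivot -1 → sign −
signature = (1, 4, 0)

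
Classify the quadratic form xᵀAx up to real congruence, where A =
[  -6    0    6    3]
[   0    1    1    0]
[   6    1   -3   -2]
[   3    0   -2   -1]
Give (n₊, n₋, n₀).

Answer: (2, 1, 1)

Derivation:
step 0: pivot -6 → sign −
step 1: pivot 1 → sign +
step 2: pivot 2 → sign +
step 3: row/col 3 already zero → sign 0
signature = (2, 1, 1)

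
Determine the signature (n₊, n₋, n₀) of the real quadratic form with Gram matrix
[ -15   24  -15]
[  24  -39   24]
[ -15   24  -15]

Answer: (0, 2, 1)

Derivation:
step 0: pivot -15 → sign −
step 1: pivot -3/5 → sign −
step 2: row/col 2 already zero → sign 0
signature = (0, 2, 1)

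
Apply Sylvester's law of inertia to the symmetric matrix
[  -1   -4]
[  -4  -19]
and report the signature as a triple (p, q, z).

step 0: pivot -1 → sign −
step 1: pivot -3 → sign −
signature = (0, 2, 0)

Answer: (0, 2, 0)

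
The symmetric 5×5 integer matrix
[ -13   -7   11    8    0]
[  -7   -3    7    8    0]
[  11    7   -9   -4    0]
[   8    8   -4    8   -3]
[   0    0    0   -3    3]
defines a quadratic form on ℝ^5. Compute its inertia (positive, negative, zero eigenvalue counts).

Answer: (2, 3, 0)

Derivation:
step 0: pivot -13 → sign −
step 1: pivot 10/13 → sign +
step 2: pivot -6/5 → sign −
step 3: pivot 3 → sign +
step 4: pivot -3 → sign −
signature = (2, 3, 0)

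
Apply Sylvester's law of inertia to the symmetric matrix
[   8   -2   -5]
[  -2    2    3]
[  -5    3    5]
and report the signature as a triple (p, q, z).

Answer: (2, 1, 0)

Derivation:
step 0: pivot 8 → sign +
step 1: pivot 3/2 → sign +
step 2: pivot -1/6 → sign −
signature = (2, 1, 0)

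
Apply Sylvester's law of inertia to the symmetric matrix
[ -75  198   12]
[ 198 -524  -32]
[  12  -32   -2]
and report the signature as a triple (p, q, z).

step 0: pivot -75 → sign −
step 1: pivot -32/25 → sign −
step 2: row/col 2 already zero → sign 0
signature = (0, 2, 1)

Answer: (0, 2, 1)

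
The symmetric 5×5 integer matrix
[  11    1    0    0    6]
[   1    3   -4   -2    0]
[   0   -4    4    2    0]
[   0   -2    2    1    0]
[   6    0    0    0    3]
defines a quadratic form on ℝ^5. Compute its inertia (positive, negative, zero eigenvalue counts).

step 0: pivot 11 → sign +
step 1: pivot 32/11 → sign +
step 2: pivot -3/2 → sign −
step 3: row/col 3 already zero → sign 0
step 4: row/col 4 already zero → sign 0
signature = (2, 1, 2)

Answer: (2, 1, 2)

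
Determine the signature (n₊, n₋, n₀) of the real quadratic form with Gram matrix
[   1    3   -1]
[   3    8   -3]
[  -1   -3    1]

Answer: (1, 1, 1)

Derivation:
step 0: pivot 1 → sign +
step 1: pivot -1 → sign −
step 2: row/col 2 already zero → sign 0
signature = (1, 1, 1)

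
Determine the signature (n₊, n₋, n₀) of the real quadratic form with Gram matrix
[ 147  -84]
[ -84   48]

Answer: (1, 0, 1)

Derivation:
step 0: pivot 147 → sign +
step 1: row/col 1 already zero → sign 0
signature = (1, 0, 1)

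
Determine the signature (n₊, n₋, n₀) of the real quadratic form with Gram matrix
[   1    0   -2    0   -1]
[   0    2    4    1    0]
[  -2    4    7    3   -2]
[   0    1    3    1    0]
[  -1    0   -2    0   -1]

step 0: pivot 1 → sign +
step 1: pivot 2 → sign +
step 2: pivot -5 → sign −
step 3: pivot 7/10 → sign +
step 4: pivot 2/7 → sign +
signature = (4, 1, 0)

Answer: (4, 1, 0)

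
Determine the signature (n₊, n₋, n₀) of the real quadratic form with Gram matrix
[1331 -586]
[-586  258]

Answer: (2, 0, 0)

Derivation:
step 0: pivot 1331 → sign +
step 1: pivot 2/1331 → sign +
signature = (2, 0, 0)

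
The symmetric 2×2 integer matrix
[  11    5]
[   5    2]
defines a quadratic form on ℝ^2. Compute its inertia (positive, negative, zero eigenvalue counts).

Answer: (1, 1, 0)

Derivation:
step 0: pivot 11 → sign +
step 1: pivot -3/11 → sign −
signature = (1, 1, 0)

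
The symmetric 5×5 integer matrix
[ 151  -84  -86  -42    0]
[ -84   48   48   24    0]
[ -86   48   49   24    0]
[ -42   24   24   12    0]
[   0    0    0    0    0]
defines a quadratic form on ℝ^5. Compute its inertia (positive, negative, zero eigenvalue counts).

Answer: (2, 0, 3)

Derivation:
step 0: pivot 151 → sign +
step 1: pivot 192/151 → sign +
step 2: row/col 2 already zero → sign 0
step 3: row/col 3 already zero → sign 0
step 4: row/col 4 already zero → sign 0
signature = (2, 0, 3)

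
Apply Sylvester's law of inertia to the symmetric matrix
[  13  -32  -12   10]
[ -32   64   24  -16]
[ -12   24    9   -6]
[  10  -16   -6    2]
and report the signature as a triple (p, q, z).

Answer: (1, 2, 1)

Derivation:
step 0: pivot 13 → sign +
step 1: pivot -192/13 → sign −
step 2: pivot -2/3 → sign −
step 3: row/col 3 already zero → sign 0
signature = (1, 2, 1)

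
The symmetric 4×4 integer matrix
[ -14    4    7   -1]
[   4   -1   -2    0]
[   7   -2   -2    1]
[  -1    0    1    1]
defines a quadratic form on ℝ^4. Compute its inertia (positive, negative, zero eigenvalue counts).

step 0: pivot -14 → sign −
step 1: pivot 1/7 → sign +
step 2: pivot 3/2 → sign +
step 3: pivot 1/3 → sign +
signature = (3, 1, 0)

Answer: (3, 1, 0)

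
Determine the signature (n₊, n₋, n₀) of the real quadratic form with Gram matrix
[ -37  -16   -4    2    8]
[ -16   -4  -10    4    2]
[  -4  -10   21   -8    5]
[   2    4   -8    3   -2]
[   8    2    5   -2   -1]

step 0: pivot -37 → sign −
step 1: pivot 108/37 → sign +
step 2: pivot -2 → sign −
step 3: pivot -1/27 → sign −
step 4: row/col 4 already zero → sign 0
signature = (1, 3, 1)

Answer: (1, 3, 1)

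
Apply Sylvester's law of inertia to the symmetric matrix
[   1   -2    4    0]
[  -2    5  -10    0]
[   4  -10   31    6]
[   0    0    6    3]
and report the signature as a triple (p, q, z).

step 0: pivot 1 → sign +
step 1: pivot 1 → sign +
step 2: pivot 11 → sign +
step 3: pivot -3/11 → sign −
signature = (3, 1, 0)

Answer: (3, 1, 0)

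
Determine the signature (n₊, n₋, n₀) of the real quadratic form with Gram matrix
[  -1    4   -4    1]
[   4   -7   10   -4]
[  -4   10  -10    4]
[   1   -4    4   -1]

Answer: (2, 1, 1)

Derivation:
step 0: pivot -1 → sign −
step 1: pivot 9 → sign +
step 2: pivot 2 → sign +
step 3: row/col 3 already zero → sign 0
signature = (2, 1, 1)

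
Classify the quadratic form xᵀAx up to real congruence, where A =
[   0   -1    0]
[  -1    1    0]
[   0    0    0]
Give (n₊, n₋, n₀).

Answer: (1, 1, 1)

Derivation:
step 0: pivot 1 → sign +
step 1: pivot -1 → sign −
step 2: row/col 2 already zero → sign 0
signature = (1, 1, 1)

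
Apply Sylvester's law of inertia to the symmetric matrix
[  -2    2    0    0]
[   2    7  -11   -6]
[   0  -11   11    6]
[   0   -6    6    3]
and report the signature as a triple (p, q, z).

step 0: pivot -2 → sign −
step 1: pivot 9 → sign +
step 2: pivot -22/9 → sign −
step 3: pivot -3/11 → sign −
signature = (1, 3, 0)

Answer: (1, 3, 0)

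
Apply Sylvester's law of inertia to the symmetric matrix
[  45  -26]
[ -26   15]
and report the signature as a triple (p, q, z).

step 0: pivot 45 → sign +
step 1: pivot -1/45 → sign −
signature = (1, 1, 0)

Answer: (1, 1, 0)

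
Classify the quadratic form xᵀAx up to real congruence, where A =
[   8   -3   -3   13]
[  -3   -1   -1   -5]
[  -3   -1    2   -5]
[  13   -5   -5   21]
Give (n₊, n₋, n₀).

step 0: pivot 8 → sign +
step 1: pivot -17/8 → sign −
step 2: pivot 3 → sign +
step 3: pivot -2/17 → sign −
signature = (2, 2, 0)

Answer: (2, 2, 0)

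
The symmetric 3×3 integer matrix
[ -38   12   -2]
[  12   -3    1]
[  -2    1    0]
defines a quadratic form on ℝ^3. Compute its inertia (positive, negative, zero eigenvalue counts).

step 0: pivot -38 → sign −
step 1: pivot 15/19 → sign +
step 2: pivot -1/15 → sign −
signature = (1, 2, 0)

Answer: (1, 2, 0)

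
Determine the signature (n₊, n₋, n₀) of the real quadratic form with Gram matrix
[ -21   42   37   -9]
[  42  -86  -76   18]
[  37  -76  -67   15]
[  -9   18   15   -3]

step 0: pivot -21 → sign −
step 1: pivot -2 → sign −
step 2: pivot 4/21 → sign +
step 3: pivot -3 → sign −
signature = (1, 3, 0)

Answer: (1, 3, 0)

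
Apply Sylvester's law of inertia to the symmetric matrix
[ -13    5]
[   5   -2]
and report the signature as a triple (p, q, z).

Answer: (0, 2, 0)

Derivation:
step 0: pivot -13 → sign −
step 1: pivot -1/13 → sign −
signature = (0, 2, 0)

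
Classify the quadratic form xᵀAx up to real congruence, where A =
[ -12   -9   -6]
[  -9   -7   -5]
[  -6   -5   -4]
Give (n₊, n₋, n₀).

step 0: pivot -12 → sign −
step 1: pivot -1/4 → sign −
step 2: row/col 2 already zero → sign 0
signature = (0, 2, 1)

Answer: (0, 2, 1)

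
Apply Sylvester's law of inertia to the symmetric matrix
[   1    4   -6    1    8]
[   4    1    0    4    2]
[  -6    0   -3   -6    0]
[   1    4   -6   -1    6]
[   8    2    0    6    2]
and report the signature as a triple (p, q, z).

step 0: pivot 1 → sign +
step 1: pivot -15 → sign −
step 2: pivot -3/5 → sign −
step 3: pivot -2 → sign −
step 4: row/col 4 already zero → sign 0
signature = (1, 3, 1)

Answer: (1, 3, 1)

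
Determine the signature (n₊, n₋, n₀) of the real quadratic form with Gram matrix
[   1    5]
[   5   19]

step 0: pivot 1 → sign +
step 1: pivot -6 → sign −
signature = (1, 1, 0)

Answer: (1, 1, 0)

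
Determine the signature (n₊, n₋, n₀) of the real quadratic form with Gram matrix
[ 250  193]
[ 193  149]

Answer: (2, 0, 0)

Derivation:
step 0: pivot 250 → sign +
step 1: pivot 1/250 → sign +
signature = (2, 0, 0)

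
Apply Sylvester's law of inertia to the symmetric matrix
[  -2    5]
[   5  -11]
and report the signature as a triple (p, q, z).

step 0: pivot -2 → sign −
step 1: pivot 3/2 → sign +
signature = (1, 1, 0)

Answer: (1, 1, 0)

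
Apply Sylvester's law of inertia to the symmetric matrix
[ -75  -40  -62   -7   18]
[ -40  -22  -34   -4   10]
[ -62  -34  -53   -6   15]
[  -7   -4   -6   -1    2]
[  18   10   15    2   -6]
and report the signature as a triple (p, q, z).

step 0: pivot -75 → sign −
step 1: pivot -2/3 → sign −
step 2: pivot -11/25 → sign −
step 3: pivot -2/11 → sign −
step 4: pivot -1 → sign −
signature = (0, 5, 0)

Answer: (0, 5, 0)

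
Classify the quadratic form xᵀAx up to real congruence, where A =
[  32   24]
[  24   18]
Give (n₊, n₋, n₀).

step 0: pivot 32 → sign +
step 1: row/col 1 already zero → sign 0
signature = (1, 0, 1)

Answer: (1, 0, 1)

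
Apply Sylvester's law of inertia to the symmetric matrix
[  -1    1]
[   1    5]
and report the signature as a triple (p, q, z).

Answer: (1, 1, 0)

Derivation:
step 0: pivot -1 → sign −
step 1: pivot 6 → sign +
signature = (1, 1, 0)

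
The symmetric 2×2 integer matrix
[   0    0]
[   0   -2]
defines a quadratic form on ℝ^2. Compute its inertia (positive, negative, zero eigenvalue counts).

step 0: pivot -2 → sign −
step 1: row/col 1 already zero → sign 0
signature = (0, 1, 1)

Answer: (0, 1, 1)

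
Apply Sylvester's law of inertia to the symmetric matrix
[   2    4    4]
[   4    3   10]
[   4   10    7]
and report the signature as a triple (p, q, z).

Answer: (1, 2, 0)

Derivation:
step 0: pivot 2 → sign +
step 1: pivot -5 → sign −
step 2: pivot -1/5 → sign −
signature = (1, 2, 0)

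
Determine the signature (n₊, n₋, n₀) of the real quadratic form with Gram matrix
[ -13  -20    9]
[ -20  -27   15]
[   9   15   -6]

step 0: pivot -13 → sign −
step 1: pivot 49/13 → sign +
step 2: pivot -6/49 → sign −
signature = (1, 2, 0)

Answer: (1, 2, 0)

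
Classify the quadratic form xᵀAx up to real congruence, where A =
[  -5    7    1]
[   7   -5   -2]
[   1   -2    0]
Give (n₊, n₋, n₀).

step 0: pivot -5 → sign −
step 1: pivot 24/5 → sign +
step 2: pivot 1/8 → sign +
signature = (2, 1, 0)

Answer: (2, 1, 0)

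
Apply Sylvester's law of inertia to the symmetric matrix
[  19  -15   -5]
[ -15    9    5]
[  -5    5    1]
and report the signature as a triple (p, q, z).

step 0: pivot 19 → sign +
step 1: pivot -54/19 → sign −
step 2: pivot 2/27 → sign +
signature = (2, 1, 0)

Answer: (2, 1, 0)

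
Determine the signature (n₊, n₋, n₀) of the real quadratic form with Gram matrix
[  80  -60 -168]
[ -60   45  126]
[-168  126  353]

Answer: (2, 0, 1)

Derivation:
step 0: pivot 80 → sign +
step 1: pivot 1/5 → sign +
step 2: row/col 2 already zero → sign 0
signature = (2, 0, 1)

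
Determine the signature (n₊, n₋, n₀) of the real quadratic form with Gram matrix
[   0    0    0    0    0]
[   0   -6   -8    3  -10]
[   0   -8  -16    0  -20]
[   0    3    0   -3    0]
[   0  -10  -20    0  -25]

step 0: pivot -6 → sign −
step 1: pivot -16/3 → sign −
step 2: pivot 3/2 → sign +
step 3: row/col 3 already zero → sign 0
step 4: row/col 4 already zero → sign 0
signature = (1, 2, 2)

Answer: (1, 2, 2)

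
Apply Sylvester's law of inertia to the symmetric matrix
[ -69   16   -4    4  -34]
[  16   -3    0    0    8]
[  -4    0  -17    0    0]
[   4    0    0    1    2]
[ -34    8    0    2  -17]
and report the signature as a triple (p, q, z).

Answer: (2, 3, 0)

Derivation:
step 0: pivot -69 → sign −
step 1: pivot 49/69 → sign +
step 2: pivot -881/49 → sign −
step 3: pivot 65/881 → sign +
step 4: pivot -1/65 → sign −
signature = (2, 3, 0)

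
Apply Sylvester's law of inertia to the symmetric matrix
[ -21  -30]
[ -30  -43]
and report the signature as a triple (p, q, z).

Answer: (0, 2, 0)

Derivation:
step 0: pivot -21 → sign −
step 1: pivot -1/7 → sign −
signature = (0, 2, 0)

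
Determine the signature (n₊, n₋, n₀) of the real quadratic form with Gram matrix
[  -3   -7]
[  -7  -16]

Answer: (1, 1, 0)

Derivation:
step 0: pivot -3 → sign −
step 1: pivot 1/3 → sign +
signature = (1, 1, 0)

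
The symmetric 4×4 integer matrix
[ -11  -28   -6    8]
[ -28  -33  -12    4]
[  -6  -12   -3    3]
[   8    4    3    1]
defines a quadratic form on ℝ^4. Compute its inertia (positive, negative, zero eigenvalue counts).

Answer: (1, 2, 1)

Derivation:
step 0: pivot -11 → sign −
step 1: pivot 421/11 → sign +
step 2: pivot -3/421 → sign −
step 3: row/col 3 already zero → sign 0
signature = (1, 2, 1)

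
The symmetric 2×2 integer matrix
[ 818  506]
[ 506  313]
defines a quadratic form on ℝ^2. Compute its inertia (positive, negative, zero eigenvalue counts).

step 0: pivot 818 → sign +
step 1: pivot -1/409 → sign −
signature = (1, 1, 0)

Answer: (1, 1, 0)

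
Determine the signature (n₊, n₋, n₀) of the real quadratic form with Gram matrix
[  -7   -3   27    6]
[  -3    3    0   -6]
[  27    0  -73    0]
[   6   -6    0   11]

step 0: pivot -7 → sign −
step 1: pivot 30/7 → sign +
step 2: pivot -1/10 → sign −
step 3: pivot -1 → sign −
signature = (1, 3, 0)

Answer: (1, 3, 0)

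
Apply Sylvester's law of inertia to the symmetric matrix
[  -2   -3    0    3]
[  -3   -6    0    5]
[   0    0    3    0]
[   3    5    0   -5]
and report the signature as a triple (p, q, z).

step 0: pivot -2 → sign −
step 1: pivot -3/2 → sign −
step 2: pivot 3 → sign +
step 3: pivot -1/3 → sign −
signature = (1, 3, 0)

Answer: (1, 3, 0)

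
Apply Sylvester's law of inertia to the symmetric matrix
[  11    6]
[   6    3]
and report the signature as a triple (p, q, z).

step 0: pivot 11 → sign +
step 1: pivot -3/11 → sign −
signature = (1, 1, 0)

Answer: (1, 1, 0)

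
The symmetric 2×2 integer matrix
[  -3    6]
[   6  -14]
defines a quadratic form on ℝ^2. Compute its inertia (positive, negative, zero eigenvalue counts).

step 0: pivot -3 → sign −
step 1: pivot -2 → sign −
signature = (0, 2, 0)

Answer: (0, 2, 0)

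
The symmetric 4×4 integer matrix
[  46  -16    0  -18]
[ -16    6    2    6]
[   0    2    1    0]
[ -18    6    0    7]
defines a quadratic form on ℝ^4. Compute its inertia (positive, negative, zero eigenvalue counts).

Answer: (2, 2, 0)

Derivation:
step 0: pivot 46 → sign +
step 1: pivot 10/23 → sign +
step 2: pivot -41/5 → sign −
step 3: pivot -1/41 → sign −
signature = (2, 2, 0)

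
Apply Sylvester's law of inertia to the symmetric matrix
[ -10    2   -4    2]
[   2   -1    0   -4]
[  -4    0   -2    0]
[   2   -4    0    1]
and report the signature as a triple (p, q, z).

Answer: (1, 3, 0)

Derivation:
step 0: pivot -10 → sign −
step 1: pivot -3/5 → sign −
step 2: pivot 2/3 → sign +
step 3: pivot -1 → sign −
signature = (1, 3, 0)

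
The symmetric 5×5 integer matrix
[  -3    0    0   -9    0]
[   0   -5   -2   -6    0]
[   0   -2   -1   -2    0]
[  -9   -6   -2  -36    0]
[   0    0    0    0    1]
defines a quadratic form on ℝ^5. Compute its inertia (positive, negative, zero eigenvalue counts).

step 0: pivot -3 → sign −
step 1: pivot -5 → sign −
step 2: pivot -1/5 → sign −
step 3: pivot -1 → sign −
step 4: pivot 1 → sign +
signature = (1, 4, 0)

Answer: (1, 4, 0)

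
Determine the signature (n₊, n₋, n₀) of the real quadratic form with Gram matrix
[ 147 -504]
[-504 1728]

Answer: (1, 0, 1)

Derivation:
step 0: pivot 147 → sign +
step 1: row/col 1 already zero → sign 0
signature = (1, 0, 1)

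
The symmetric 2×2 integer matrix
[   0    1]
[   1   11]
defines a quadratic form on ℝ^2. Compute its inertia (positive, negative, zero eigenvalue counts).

Answer: (1, 1, 0)

Derivation:
step 0: pivot 11 → sign +
step 1: pivot -1/11 → sign −
signature = (1, 1, 0)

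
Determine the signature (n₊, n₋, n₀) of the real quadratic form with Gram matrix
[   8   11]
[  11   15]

Answer: (1, 1, 0)

Derivation:
step 0: pivot 8 → sign +
step 1: pivot -1/8 → sign −
signature = (1, 1, 0)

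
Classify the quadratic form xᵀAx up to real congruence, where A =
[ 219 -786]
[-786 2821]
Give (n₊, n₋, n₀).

Answer: (2, 0, 0)

Derivation:
step 0: pivot 219 → sign +
step 1: pivot 1/73 → sign +
signature = (2, 0, 0)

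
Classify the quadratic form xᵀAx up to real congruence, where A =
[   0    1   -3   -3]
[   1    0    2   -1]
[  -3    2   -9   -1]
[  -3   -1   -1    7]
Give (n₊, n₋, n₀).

step 0: pivot 2 → sign +
step 1: pivot -1/2 → sign −
step 2: pivot 3 → sign +
step 3: pivot -1/3 → sign −
signature = (2, 2, 0)

Answer: (2, 2, 0)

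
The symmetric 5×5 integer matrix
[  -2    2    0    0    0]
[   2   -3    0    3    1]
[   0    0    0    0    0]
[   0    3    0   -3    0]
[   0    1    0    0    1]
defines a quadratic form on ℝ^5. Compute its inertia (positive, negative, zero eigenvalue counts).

step 0: pivot -2 → sign −
step 1: pivot -1 → sign −
step 2: pivot 6 → sign +
step 3: pivot 1/2 → sign +
step 4: row/col 4 already zero → sign 0
signature = (2, 2, 1)

Answer: (2, 2, 1)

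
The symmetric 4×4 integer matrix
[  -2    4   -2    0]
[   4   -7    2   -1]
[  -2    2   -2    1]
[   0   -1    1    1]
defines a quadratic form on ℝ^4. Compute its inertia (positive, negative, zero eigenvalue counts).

Answer: (2, 2, 0)

Derivation:
step 0: pivot -2 → sign −
step 1: pivot 1 → sign +
step 2: pivot -4 → sign −
step 3: pivot 1/4 → sign +
signature = (2, 2, 0)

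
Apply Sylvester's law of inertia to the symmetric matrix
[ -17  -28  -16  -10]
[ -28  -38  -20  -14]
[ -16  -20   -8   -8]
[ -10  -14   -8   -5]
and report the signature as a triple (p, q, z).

Answer: (2, 1, 1)

Derivation:
step 0: pivot -17 → sign −
step 1: pivot 138/17 → sign +
step 2: pivot 48/23 → sign +
step 3: row/col 3 already zero → sign 0
signature = (2, 1, 1)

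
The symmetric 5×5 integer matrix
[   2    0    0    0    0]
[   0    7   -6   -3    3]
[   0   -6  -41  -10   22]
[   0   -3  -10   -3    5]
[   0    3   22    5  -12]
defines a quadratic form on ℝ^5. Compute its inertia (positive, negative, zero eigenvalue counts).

Answer: (2, 3, 0)

Derivation:
step 0: pivot 2 → sign +
step 1: pivot 7 → sign +
step 2: pivot -323/7 → sign −
step 3: pivot -278/323 → sign −
step 4: pivot -1/139 → sign −
signature = (2, 3, 0)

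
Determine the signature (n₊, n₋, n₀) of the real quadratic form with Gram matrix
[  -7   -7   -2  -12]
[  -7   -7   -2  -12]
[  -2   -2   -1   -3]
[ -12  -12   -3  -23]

Answer: (0, 3, 1)

Derivation:
step 0: pivot -7 → sign −
step 1: pivot -3/7 → sign −
step 2: pivot -2 → sign −
step 3: row/col 3 already zero → sign 0
signature = (0, 3, 1)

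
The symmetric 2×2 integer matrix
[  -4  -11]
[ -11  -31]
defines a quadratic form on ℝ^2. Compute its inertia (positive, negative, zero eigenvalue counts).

step 0: pivot -4 → sign −
step 1: pivot -3/4 → sign −
signature = (0, 2, 0)

Answer: (0, 2, 0)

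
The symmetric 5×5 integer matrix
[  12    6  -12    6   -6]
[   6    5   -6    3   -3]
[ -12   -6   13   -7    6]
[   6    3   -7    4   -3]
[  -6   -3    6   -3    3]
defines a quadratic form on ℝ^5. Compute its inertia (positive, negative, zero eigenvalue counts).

Answer: (3, 0, 2)

Derivation:
step 0: pivot 12 → sign +
step 1: pivot 2 → sign +
step 2: pivot 1 → sign +
step 3: row/col 3 already zero → sign 0
step 4: row/col 4 already zero → sign 0
signature = (3, 0, 2)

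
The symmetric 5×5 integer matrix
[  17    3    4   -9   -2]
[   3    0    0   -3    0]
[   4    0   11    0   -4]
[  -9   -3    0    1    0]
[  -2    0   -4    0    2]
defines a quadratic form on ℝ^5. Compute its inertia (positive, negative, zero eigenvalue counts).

step 0: pivot 17 → sign +
step 1: pivot -9/17 → sign −
step 2: pivot 11 → sign +
step 3: pivot -16/11 → sign −
step 4: pivot 3/4 → sign +
signature = (3, 2, 0)

Answer: (3, 2, 0)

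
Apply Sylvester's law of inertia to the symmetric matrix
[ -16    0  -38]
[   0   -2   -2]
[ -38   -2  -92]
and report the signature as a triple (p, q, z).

Answer: (1, 2, 0)

Derivation:
step 0: pivot -16 → sign −
step 1: pivot -2 → sign −
step 2: pivot 1/4 → sign +
signature = (1, 2, 0)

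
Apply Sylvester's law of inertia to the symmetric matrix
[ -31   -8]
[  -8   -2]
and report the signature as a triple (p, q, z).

step 0: pivot -31 → sign −
step 1: pivot 2/31 → sign +
signature = (1, 1, 0)

Answer: (1, 1, 0)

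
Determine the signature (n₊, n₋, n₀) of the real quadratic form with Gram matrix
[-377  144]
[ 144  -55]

Answer: (1, 1, 0)

Derivation:
step 0: pivot -377 → sign −
step 1: pivot 1/377 → sign +
signature = (1, 1, 0)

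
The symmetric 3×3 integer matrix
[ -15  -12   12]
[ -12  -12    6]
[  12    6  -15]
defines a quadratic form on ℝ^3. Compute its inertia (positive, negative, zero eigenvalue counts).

step 0: pivot -15 → sign −
step 1: pivot -12/5 → sign −
step 2: row/col 2 already zero → sign 0
signature = (0, 2, 1)

Answer: (0, 2, 1)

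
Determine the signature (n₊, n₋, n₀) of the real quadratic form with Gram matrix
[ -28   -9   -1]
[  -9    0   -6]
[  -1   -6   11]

step 0: pivot -28 → sign −
step 1: pivot 81/28 → sign +
step 2: pivot -1/9 → sign −
signature = (1, 2, 0)

Answer: (1, 2, 0)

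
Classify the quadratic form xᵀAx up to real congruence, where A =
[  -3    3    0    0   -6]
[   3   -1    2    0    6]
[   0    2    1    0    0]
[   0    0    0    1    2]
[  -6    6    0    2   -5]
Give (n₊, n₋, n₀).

Answer: (3, 2, 0)

Derivation:
step 0: pivot -3 → sign −
step 1: pivot 2 → sign +
step 2: pivot -1 → sign −
step 3: pivot 1 → sign +
step 4: pivot 3 → sign +
signature = (3, 2, 0)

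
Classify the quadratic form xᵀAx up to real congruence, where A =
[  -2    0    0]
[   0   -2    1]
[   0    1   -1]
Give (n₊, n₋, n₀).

Answer: (0, 3, 0)

Derivation:
step 0: pivot -2 → sign −
step 1: pivot -2 → sign −
step 2: pivot -1/2 → sign −
signature = (0, 3, 0)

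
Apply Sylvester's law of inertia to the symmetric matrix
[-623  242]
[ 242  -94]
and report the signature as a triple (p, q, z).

step 0: pivot -623 → sign −
step 1: pivot 2/623 → sign +
signature = (1, 1, 0)

Answer: (1, 1, 0)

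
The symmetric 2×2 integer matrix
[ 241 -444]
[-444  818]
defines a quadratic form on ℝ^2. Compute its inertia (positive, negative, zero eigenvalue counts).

step 0: pivot 241 → sign +
step 1: pivot 2/241 → sign +
signature = (2, 0, 0)

Answer: (2, 0, 0)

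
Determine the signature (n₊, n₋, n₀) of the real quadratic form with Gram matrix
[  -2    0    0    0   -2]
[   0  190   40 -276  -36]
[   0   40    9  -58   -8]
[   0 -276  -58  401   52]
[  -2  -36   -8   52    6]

Answer: (3, 1, 1)

Derivation:
step 0: pivot -2 → sign −
step 1: pivot 190 → sign +
step 2: pivot 11/19 → sign +
step 3: pivot 3/55 → sign +
step 4: row/col 4 already zero → sign 0
signature = (3, 1, 1)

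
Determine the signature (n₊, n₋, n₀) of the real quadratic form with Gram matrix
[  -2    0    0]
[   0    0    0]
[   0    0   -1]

Answer: (0, 2, 1)

Derivation:
step 0: pivot -2 → sign −
step 1: pivot -1 → sign −
step 2: row/col 2 already zero → sign 0
signature = (0, 2, 1)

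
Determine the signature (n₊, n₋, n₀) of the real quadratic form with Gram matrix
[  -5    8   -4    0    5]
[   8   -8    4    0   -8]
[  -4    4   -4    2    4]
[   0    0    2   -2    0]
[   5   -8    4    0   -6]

Answer: (1, 3, 1)

Derivation:
step 0: pivot -5 → sign −
step 1: pivot 24/5 → sign +
step 2: pivot -2 → sign −
step 3: pivot -1 → sign −
step 4: row/col 4 already zero → sign 0
signature = (1, 3, 1)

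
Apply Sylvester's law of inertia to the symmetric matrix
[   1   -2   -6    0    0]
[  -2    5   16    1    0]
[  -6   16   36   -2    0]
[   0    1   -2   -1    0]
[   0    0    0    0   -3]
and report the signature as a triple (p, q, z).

Answer: (3, 2, 0)

Derivation:
step 0: pivot 1 → sign +
step 1: pivot 1 → sign +
step 2: pivot -16 → sign −
step 3: pivot 1/4 → sign +
step 4: pivot -3 → sign −
signature = (3, 2, 0)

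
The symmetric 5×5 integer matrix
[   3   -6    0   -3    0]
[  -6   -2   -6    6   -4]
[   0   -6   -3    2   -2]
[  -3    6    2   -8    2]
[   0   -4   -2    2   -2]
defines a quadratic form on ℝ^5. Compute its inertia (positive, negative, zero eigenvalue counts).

Answer: (1, 4, 0)

Derivation:
step 0: pivot 3 → sign +
step 1: pivot -14 → sign −
step 2: pivot -3/7 → sign −
step 3: pivot -5/3 → sign −
step 4: pivot -2/5 → sign −
signature = (1, 4, 0)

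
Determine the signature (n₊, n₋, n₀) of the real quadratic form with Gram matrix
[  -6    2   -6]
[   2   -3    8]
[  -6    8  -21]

step 0: pivot -6 → sign −
step 1: pivot -7/3 → sign −
step 2: pivot 3/7 → sign +
signature = (1, 2, 0)

Answer: (1, 2, 0)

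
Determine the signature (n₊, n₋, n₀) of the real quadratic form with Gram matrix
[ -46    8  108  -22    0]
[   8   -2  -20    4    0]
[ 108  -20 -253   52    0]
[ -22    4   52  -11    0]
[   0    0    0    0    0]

Answer: (1, 3, 1)

Derivation:
step 0: pivot -46 → sign −
step 1: pivot -14/23 → sign −
step 2: pivot 3 → sign +
step 3: pivot -3/7 → sign −
step 4: row/col 4 already zero → sign 0
signature = (1, 3, 1)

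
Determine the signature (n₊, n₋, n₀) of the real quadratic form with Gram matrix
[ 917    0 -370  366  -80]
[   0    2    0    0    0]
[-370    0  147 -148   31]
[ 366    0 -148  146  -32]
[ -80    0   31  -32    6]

Answer: (3, 2, 0)

Derivation:
step 0: pivot 917 → sign +
step 1: pivot 2 → sign +
step 2: pivot -2101/917 → sign −
step 3: pivot -74/2101 → sign −
step 4: pivot 3/37 → sign +
signature = (3, 2, 0)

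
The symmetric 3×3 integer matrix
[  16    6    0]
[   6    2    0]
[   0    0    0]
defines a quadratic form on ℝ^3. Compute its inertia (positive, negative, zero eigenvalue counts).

step 0: pivot 16 → sign +
step 1: pivot -1/4 → sign −
step 2: row/col 2 already zero → sign 0
signature = (1, 1, 1)

Answer: (1, 1, 1)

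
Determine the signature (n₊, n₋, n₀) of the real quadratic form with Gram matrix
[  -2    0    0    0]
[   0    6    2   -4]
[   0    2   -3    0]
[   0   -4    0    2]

step 0: pivot -2 → sign −
step 1: pivot 6 → sign +
step 2: pivot -11/3 → sign −
step 3: pivot -2/11 → sign −
signature = (1, 3, 0)

Answer: (1, 3, 0)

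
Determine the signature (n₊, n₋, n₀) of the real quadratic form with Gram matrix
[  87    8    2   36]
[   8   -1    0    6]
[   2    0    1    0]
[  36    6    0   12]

Answer: (2, 1, 1)

Derivation:
step 0: pivot 87 → sign +
step 1: pivot -151/87 → sign −
step 2: pivot 147/151 → sign +
step 3: row/col 3 already zero → sign 0
signature = (2, 1, 1)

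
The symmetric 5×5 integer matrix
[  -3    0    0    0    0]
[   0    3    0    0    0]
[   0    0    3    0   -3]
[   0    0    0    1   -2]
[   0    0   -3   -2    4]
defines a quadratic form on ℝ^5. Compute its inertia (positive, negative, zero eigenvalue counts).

step 0: pivot -3 → sign −
step 1: pivot 3 → sign +
step 2: pivot 3 → sign +
step 3: pivot 1 → sign +
step 4: pivot -3 → sign −
signature = (3, 2, 0)

Answer: (3, 2, 0)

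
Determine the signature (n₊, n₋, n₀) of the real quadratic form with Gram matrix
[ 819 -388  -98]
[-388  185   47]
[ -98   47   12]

step 0: pivot 819 → sign +
step 1: pivot 971/819 → sign +
step 2: pivot -3/971 → sign −
signature = (2, 1, 0)

Answer: (2, 1, 0)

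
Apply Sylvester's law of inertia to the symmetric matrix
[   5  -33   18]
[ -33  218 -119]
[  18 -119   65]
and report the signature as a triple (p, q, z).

step 0: pivot 5 → sign +
step 1: pivot 1/5 → sign +
step 2: row/col 2 already zero → sign 0
signature = (2, 0, 1)

Answer: (2, 0, 1)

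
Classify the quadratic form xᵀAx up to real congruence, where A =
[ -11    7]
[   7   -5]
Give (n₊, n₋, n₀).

Answer: (0, 2, 0)

Derivation:
step 0: pivot -11 → sign −
step 1: pivot -6/11 → sign −
signature = (0, 2, 0)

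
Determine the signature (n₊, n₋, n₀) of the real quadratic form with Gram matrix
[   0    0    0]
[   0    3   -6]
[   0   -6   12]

Answer: (1, 0, 2)

Derivation:
step 0: pivot 3 → sign +
step 1: row/col 1 already zero → sign 0
step 2: row/col 2 already zero → sign 0
signature = (1, 0, 2)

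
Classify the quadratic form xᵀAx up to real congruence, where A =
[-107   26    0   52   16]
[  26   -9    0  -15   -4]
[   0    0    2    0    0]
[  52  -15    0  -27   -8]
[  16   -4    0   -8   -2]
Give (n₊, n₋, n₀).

Answer: (3, 2, 0)

Derivation:
step 0: pivot -107 → sign −
step 1: pivot -287/107 → sign −
step 2: pivot 2 → sign +
step 3: pivot 102/287 → sign +
step 4: pivot 6/17 → sign +
signature = (3, 2, 0)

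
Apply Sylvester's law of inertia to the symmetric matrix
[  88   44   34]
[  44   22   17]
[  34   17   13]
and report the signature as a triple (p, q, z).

step 0: pivot 88 → sign +
step 1: pivot -3/22 → sign −
step 2: row/col 2 already zero → sign 0
signature = (1, 1, 1)

Answer: (1, 1, 1)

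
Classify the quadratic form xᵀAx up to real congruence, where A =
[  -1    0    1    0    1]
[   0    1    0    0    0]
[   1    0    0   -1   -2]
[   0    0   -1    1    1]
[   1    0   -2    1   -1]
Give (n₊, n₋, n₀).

step 0: pivot -1 → sign −
step 1: pivot 1 → sign +
step 2: pivot 1 → sign +
step 3: pivot -1 → sign −
step 4: row/col 4 already zero → sign 0
signature = (2, 2, 1)

Answer: (2, 2, 1)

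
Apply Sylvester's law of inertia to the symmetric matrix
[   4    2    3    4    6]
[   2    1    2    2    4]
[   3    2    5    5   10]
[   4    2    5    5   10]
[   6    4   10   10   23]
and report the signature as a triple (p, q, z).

Answer: (4, 1, 0)

Derivation:
step 0: pivot 4 → sign +
step 1: pivot 11/4 → sign +
step 2: pivot -1/11 → sign −
step 3: pivot 1 → sign +
step 4: pivot 3 → sign +
signature = (4, 1, 0)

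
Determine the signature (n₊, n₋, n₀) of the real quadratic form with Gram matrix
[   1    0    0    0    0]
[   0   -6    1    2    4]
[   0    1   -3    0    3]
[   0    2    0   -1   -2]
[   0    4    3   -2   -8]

Answer: (1, 4, 0)

Derivation:
step 0: pivot 1 → sign +
step 1: pivot -6 → sign −
step 2: pivot -17/6 → sign −
step 3: pivot -5/17 → sign −
step 4: pivot -2/5 → sign −
signature = (1, 4, 0)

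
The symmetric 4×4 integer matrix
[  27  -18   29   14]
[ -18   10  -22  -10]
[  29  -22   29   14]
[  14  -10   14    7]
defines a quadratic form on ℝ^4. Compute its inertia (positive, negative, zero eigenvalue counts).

step 0: pivot 27 → sign +
step 1: pivot -2 → sign −
step 2: pivot 38/27 → sign +
step 3: pivot -1/19 → sign −
signature = (2, 2, 0)

Answer: (2, 2, 0)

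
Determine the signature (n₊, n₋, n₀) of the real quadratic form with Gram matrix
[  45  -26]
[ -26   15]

step 0: pivot 45 → sign +
step 1: pivot -1/45 → sign −
signature = (1, 1, 0)

Answer: (1, 1, 0)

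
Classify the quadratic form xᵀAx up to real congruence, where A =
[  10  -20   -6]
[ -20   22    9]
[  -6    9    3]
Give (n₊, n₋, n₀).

step 0: pivot 10 → sign +
step 1: pivot -18 → sign −
step 2: pivot -1/10 → sign −
signature = (1, 2, 0)

Answer: (1, 2, 0)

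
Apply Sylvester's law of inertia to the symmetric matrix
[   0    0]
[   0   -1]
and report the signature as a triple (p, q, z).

step 0: pivot -1 → sign −
step 1: row/col 1 already zero → sign 0
signature = (0, 1, 1)

Answer: (0, 1, 1)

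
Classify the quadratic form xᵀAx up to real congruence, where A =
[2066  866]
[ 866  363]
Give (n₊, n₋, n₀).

Answer: (2, 0, 0)

Derivation:
step 0: pivot 2066 → sign +
step 1: pivot 1/1033 → sign +
signature = (2, 0, 0)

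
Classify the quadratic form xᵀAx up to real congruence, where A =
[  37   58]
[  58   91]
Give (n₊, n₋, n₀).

step 0: pivot 37 → sign +
step 1: pivot 3/37 → sign +
signature = (2, 0, 0)

Answer: (2, 0, 0)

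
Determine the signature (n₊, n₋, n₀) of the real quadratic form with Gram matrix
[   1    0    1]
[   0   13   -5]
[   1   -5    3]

Answer: (3, 0, 0)

Derivation:
step 0: pivot 1 → sign +
step 1: pivot 13 → sign +
step 2: pivot 1/13 → sign +
signature = (3, 0, 0)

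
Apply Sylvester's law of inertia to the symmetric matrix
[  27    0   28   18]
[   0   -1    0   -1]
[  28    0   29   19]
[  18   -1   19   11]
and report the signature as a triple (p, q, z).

Answer: (2, 2, 0)

Derivation:
step 0: pivot 27 → sign +
step 1: pivot -1 → sign −
step 2: pivot -1/27 → sign −
step 3: pivot 3 → sign +
signature = (2, 2, 0)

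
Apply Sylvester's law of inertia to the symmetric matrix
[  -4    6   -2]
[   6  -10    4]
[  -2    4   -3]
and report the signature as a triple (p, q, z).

Answer: (0, 3, 0)

Derivation:
step 0: pivot -4 → sign −
step 1: pivot -1 → sign −
step 2: pivot -1 → sign −
signature = (0, 3, 0)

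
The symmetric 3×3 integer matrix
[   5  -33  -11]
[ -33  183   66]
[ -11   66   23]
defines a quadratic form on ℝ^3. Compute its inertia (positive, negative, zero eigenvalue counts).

Answer: (2, 1, 0)

Derivation:
step 0: pivot 5 → sign +
step 1: pivot -174/5 → sign −
step 2: pivot 3/58 → sign +
signature = (2, 1, 0)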